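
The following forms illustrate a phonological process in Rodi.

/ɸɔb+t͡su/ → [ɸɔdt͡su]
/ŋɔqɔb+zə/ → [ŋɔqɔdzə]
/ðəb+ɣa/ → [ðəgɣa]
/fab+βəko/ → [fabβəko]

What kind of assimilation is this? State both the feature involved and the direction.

The segment that alternates is /b/, which surfaces as [d] when adjacent to /t͡s/.
The change bilabial → alveolar matches the place of the following /t͡s/, identifying this as place assimilation.
Manner and voice are unchanged, so the assimilation is partial, not total.
Checking the remaining alternations: /b/ → [d] before /z/ (bilabial → alveolar, matching alveolar); /b/ → [g] before /ɣ/ (bilabial → velar, matching velar) — only place changes, and always toward the following segment.
Nothing changes in [fabβəko]: there the adjacent consonants already agree in place (/b/ and /β/ are both bilabial), so this form is consistent with the same rule.
Since the segment that changes precedes the conditioning segment, the assimilation is regressive.

regressive place assimilation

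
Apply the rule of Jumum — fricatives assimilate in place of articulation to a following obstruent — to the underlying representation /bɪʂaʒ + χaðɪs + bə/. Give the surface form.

[bɪʂaʁχaðɪɸbə]

The rule targets /ʒ/ (voiced postalveolar fricative), which sits before the trigger /χ/ (uvular).
A voiced uvular fricative is [ʁ], so the surface segment is [ʁ].
The same rule applies at the second boundary: /s/ → [ɸ] next to /b/.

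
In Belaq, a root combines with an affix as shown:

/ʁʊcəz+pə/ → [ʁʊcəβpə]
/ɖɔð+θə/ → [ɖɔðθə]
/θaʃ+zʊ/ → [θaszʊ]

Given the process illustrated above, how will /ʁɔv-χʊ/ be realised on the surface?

The data show regressive place assimilation: /z/ → [β] before /p/; /ʃ/ → [s] before /z/. In each pair only place changes, matching the following consonant, while manner and voice stay constant.
Nothing changes in [ɖɔðθə]: there the adjacent consonants already agree in place (/ð/ and /θ/ are both dental), so this form is consistent with the same rule.
The rule targets /v/ (voiced labiodental fricative), which sits before the trigger /χ/ (uvular).
A voiced uvular fricative is [ʁ], so the surface segment is [ʁ].

[ʁɔʁχʊ]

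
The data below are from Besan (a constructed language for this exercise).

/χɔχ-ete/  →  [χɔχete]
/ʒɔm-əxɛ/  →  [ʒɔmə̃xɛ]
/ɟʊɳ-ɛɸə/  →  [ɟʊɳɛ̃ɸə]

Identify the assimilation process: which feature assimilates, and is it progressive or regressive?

The vowel /ə/ surfaces as nasalised [ə̃] next to the preceding nasal /m/ — it has acquired the [+nasal] feature of its neighbour.
Likewise in the remaining data: /ɛ/ → [ɛ̃] after /ɳ/ — each time a vowel is nasalised next to a preceding nasal.
No change occurs in [χɔχete] because the vowel at the boundary is adjacent to an oral consonant, not a nasal (/e/ next to /χ/).
Because the conditioning nasal is to the left of the vowel that changes, the process is progressive (perseverative).

progressive nasality assimilation (vowel nasalisation)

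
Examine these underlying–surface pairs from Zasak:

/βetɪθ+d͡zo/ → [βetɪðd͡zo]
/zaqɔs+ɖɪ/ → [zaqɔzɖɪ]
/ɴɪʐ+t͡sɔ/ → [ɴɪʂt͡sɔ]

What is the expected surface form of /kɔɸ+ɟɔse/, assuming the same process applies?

The data show regressive voicing assimilation: /θ/ → [ð] before /d͡z/; /s/ → [z] before /ɖ/; /ʐ/ → [ʂ] before /t͡s/. In each pair only voicing changes, matching the following consonant, while place and manner stay constant.
The rule targets /ɸ/ (voiceless bilabial fricative), which sits before the trigger /ɟ/ (voiced).
A voiced bilabial fricative is [β], so the surface segment is [β].

[kɔβɟɔse]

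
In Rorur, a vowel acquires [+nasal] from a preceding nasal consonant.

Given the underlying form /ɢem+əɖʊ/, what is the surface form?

[ɢemə̃ɖʊ]

The vowel /ə/ is adjacent to the preceding nasal /m/, so it acquires [+nasal] and surfaces as [ə̃].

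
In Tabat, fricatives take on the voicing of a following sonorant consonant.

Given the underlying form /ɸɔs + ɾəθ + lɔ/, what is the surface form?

The rule targets /s/ (voiceless alveolar fricative), which sits before the trigger /ɾ/ (voiced).
A voiced alveolar fricative is [z], so the surface segment is [z].
The same rule applies at the second boundary: /θ/ → [ð] next to /l/.

[ɸɔzɾəðlɔ]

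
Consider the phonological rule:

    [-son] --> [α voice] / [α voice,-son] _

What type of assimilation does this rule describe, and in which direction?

progressive voicing assimilation

The shared variable α links the value of [voice] on the target to the same value on the neighbouring segment, so voicing is the feature that assimilates.
The conditioning segment sits to the left of the focus bar, meaning the trigger precedes the segment that changes — progressive assimilation.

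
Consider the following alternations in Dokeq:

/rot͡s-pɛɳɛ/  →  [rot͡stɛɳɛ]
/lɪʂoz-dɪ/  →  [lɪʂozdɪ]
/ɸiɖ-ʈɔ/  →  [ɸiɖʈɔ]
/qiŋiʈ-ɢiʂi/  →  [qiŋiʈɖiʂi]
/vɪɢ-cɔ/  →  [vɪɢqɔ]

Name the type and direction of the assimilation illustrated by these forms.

Comparing underlying and surface forms, /p/ → [t] is the alternation; the neighbouring /t͡s/ is constant.
/p/ is bilabial while /t͡s/ is alveolar; the output [t] is alveolar, matching the trigger — so the feature that spreads is place.
Manner and voice are unchanged, so the assimilation is partial, not total.
The same holds elsewhere in the data: /ɢ/ → [ɖ] after /ʈ/ (uvular → retroflex, matching retroflex); /c/ → [q] after /ɢ/ (palatal → uvular, matching uvular) — only place changes, and always toward the preceding segment.
No alternation appears in [lɪʂozdɪ], [ɸiɖʈɔ]: there the adjacent consonants already agree in place (/d/ and /z/ are both alveolar; /ʈ/ and /ɖ/ are both retroflex), so these forms are consistent with the same rule.
Since the segment that changes follows the conditioning segment, the assimilation is progressive.

progressive place assimilation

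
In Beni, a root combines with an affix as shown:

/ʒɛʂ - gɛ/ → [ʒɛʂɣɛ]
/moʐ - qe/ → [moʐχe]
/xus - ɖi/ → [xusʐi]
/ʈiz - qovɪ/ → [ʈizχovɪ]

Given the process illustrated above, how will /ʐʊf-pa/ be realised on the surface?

The data show progressive manner assimilation: /g/ → [ɣ] after /ʂ/; /q/ → [χ] after /ʐ/; /ɖ/ → [ʐ] after /s/; /q/ → [χ] after /z/. In each pair only manner changes, matching the preceding consonant, while place and voice stay constant.
The rule targets /p/ (voiceless bilabial stop), which sits after the trigger /f/ (fricative).
Changing only its manner to fricative gives [ɸ] — the voiceless bilabial fricative.

[ʐʊfɸa]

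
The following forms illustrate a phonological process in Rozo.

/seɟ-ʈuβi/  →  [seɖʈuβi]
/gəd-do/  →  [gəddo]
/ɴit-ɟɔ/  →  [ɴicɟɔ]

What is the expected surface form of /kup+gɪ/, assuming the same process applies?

[kukgɪ]

The data show regressive place assimilation: /ɟ/ → [ɖ] before /ʈ/; /t/ → [c] before /ɟ/. In each pair only place changes, matching the following consonant, while manner and voice stay constant.
No alternation appears in [gəddo]: there the adjacent consonants already agree in place (/d/ and /d/ are both alveolar), so this form is consistent with the same rule.
/p/ is a voiceless bilabial stop. The following trigger /g/ is velar, so /p/ must become velar as well.
The voiceless velar stop is [k], so /p/ → [k].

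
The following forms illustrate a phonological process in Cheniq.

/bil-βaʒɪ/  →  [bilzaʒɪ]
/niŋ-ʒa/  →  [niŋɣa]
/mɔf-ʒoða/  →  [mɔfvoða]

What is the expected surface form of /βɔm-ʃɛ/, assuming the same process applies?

[βɔmɸɛ]

The data show progressive place assimilation: /β/ → [z] after /l/; /ʒ/ → [ɣ] after /ŋ/; /ʒ/ → [v] after /f/. In each pair only place changes, matching the preceding consonant, while manner and voice stay constant.
The rule targets /ʃ/ (voiceless postalveolar fricative), which sits after the trigger /m/ (bilabial).
A voiceless bilabial fricative is [ɸ], so the surface segment is [ɸ].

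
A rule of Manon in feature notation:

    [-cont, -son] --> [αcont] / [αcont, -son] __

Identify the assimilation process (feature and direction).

progressive manner assimilation

The rule copies [cont] (continuancy) from the environment onto the target stops; since [±cont] encodes the stop/fricative manner contrast, the assimilating dimension is manner.
Since the environment is written before the underscore, the trigger precedes the target; the direction is progressive.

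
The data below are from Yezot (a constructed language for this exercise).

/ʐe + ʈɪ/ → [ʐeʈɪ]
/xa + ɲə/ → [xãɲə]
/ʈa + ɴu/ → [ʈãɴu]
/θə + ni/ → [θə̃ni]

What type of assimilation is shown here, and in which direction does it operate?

regressive nasality assimilation (vowel nasalisation)

The vowel /a/ surfaces as nasalised [ã] next to the following nasal /ɲ/ — it has acquired the [+nasal] feature of its neighbour.
The other forms show the same pattern: /a/ → [ã] before /ɴ/; /ə/ → [ə̃] before /n/ — each time a vowel is nasalised next to a following nasal.
No change occurs in [ʐeʈɪ] because the vowel at the boundary is adjacent to an oral consonant, not a nasal (/e/ next to /ʈ/).
Because the conditioning nasal is to the right of the vowel that changes, the process is regressive (anticipatory).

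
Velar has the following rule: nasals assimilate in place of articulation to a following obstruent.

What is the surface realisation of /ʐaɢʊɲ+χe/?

/ɲ/ is a voiced palatal nasal. The following trigger /χ/ is uvular, so /ɲ/ must become uvular as well.
Changing only its place to uvular gives [ɴ] — the voiced uvular nasal.

[ʐaɢʊɴχe]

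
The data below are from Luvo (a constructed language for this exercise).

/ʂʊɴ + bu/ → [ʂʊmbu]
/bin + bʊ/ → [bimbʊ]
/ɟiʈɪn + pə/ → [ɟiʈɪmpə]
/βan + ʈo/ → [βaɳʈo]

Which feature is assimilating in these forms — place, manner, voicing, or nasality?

place

Comparing underlying and surface forms, /ɴ/ → [m] is the alternation; the neighbouring /b/ is constant.
The change uvular → bilabial matches the place of the following /b/, identifying this as place assimilation.
Checking the remaining alternations: /n/ → [m] before /b/ (alveolar → bilabial, matching bilabial); /n/ → [m] before /p/ (alveolar → bilabial, matching bilabial); /n/ → [ɳ] before /ʈ/ (alveolar → retroflex, matching retroflex) — only place changes, and always toward the following segment.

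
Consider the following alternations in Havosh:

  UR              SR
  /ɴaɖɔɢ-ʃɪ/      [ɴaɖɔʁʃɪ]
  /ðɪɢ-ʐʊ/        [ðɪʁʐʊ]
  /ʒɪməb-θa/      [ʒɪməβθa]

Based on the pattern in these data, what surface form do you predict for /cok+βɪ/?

The data show regressive manner assimilation: /ɢ/ → [ʁ] before /ʃ/; /ɢ/ → [ʁ] before /ʐ/; /b/ → [β] before /θ/. In each pair only manner changes, matching the following consonant, while place and voice stay constant.
/k/ is a voiceless velar stop. The following trigger /β/ is a fricative, so /k/ must become a fricative as well.
Changing only its manner to fricative gives [x] — the voiceless velar fricative.

[coxβɪ]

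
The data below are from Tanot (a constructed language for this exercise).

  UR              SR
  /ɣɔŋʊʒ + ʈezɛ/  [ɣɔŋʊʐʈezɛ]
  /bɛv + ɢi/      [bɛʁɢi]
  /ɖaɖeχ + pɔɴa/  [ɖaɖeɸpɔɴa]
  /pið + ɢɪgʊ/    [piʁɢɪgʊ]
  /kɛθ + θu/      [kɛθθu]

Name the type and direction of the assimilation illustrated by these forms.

Underlying /ʒ/ is realised as [ʐ] next to /ʈ/; /ʈ/ itself does not change.
The change postalveolar → retroflex matches the place of the following /ʈ/, identifying this as place assimilation.
Manner and voice are unchanged, so the assimilation is partial, not total.
The other alternating forms pattern the same way: /v/ → [ʁ] before /ɢ/ (labiodental → uvular, matching uvular); /χ/ → [ɸ] before /p/ (uvular → bilabial, matching bilabial); /ð/ → [ʁ] before /ɢ/ (dental → uvular, matching uvular) — only place changes, and always toward the following segment.
Nothing changes in [kɛθθu]: there the adjacent consonants already agree in place (/θ/ and /θ/ are both dental), so this form is consistent with the same rule.
Since the segment that changes precedes the conditioning segment, the assimilation is regressive.

regressive place assimilation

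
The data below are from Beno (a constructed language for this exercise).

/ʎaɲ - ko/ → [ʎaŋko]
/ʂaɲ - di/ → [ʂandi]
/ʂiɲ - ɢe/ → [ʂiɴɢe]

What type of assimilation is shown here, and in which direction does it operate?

Comparing underlying and surface forms, /ɲ/ → [ŋ] is the alternation; the neighbouring /k/ is constant.
/ɲ/ is palatal while /k/ is velar; the output [ŋ] is velar, matching the trigger — so the feature that spreads is place.
Manner and voice are unchanged, so the assimilation is partial, not total.
Checking the remaining alternations: /ɲ/ → [n] before /d/ (palatal → alveolar, matching alveolar); /ɲ/ → [ɴ] before /ɢ/ (palatal → uvular, matching uvular) — only place changes, and always toward the following segment.
The trigger is the following segment, so the direction is regressive (anticipatory).

regressive place assimilation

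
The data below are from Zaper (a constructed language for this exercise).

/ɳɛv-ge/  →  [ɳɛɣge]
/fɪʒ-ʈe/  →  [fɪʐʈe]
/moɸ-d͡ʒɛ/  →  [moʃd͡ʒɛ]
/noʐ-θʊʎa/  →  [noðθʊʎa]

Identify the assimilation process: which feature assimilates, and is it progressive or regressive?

Underlying /v/ is realised as [ɣ] next to /g/; /g/ itself does not change.
/v/ is labiodental while /g/ is velar; the output [ɣ] is velar, matching the trigger — so the feature that spreads is place.
Manner and voice are unchanged, so the assimilation is partial, not total.
The same holds elsewhere in the data: /ʒ/ → [ʐ] before /ʈ/ (postalveolar → retroflex, matching retroflex); /ɸ/ → [ʃ] before /d͡ʒ/ (bilabial → postalveolar, matching postalveolar); /ʐ/ → [ð] before /θ/ (retroflex → dental, matching dental) — only place changes, and always toward the following segment.
Since the segment that changes precedes the conditioning segment, the assimilation is regressive.

regressive place assimilation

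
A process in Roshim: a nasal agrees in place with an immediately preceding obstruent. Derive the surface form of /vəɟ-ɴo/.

/ɴ/ is a voiced uvular nasal. The preceding trigger /ɟ/ is palatal, so /ɴ/ must become palatal as well.
Changing only its place to palatal gives [ɲ] — the voiced palatal nasal.

[vəɟɲo]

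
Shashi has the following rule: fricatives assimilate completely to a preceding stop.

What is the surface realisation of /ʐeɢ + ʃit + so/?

[ʐeɢɢitto]

/ʃ/ is the segment targeted by the rule; it sits immediately after /ɢ/, so it assimilates completely and surfaces as [ɢ].
The same rule applies at the second boundary: /s/ → [t] next to /t/.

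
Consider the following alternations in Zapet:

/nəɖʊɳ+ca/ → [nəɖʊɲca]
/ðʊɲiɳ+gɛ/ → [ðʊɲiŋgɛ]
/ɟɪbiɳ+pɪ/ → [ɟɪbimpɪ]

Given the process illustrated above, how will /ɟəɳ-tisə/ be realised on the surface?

The data show regressive place assimilation: /ɳ/ → [ɲ] before /c/; /ɳ/ → [ŋ] before /g/; /ɳ/ → [m] before /p/. In each pair only place changes, matching the following consonant, while manner and voice stay constant.
/ɳ/ is a voiced retroflex nasal. The following trigger /t/ is alveolar, so /ɳ/ must become alveolar as well.
A voiced alveolar nasal is [n], so the surface segment is [n].

[ɟəntisə]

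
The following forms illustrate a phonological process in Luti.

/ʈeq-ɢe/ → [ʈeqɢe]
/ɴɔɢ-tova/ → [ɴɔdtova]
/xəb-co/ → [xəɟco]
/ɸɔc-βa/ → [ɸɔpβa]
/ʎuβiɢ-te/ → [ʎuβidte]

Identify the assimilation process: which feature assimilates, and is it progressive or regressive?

regressive place assimilation

Underlying /ɢ/ is realised as [d] next to /t/; /t/ itself does not change.
/ɢ/ is uvular while /t/ is alveolar; the output [d] is alveolar, matching the trigger — so the feature that spreads is place.
Manner and voice are unchanged, so the assimilation is partial, not total.
Checking the remaining alternations: /b/ → [ɟ] before /c/ (bilabial → palatal, matching palatal); /c/ → [p] before /β/ (palatal → bilabial, matching bilabial) — only place changes, and always toward the following segment.
Nothing changes in [ʈeqɢe]: there the adjacent consonants already agree in place (/q/ and /ɢ/ are both uvular), so this form is consistent with the same rule.
The trigger is the following segment, so the direction is regressive (anticipatory).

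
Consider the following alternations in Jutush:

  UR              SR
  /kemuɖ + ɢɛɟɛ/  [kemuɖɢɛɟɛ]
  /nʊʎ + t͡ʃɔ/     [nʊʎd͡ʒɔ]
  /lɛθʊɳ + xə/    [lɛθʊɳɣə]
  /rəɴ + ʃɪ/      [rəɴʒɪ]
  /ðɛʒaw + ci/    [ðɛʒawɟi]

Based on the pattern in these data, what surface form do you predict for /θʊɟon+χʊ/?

The data show progressive voicing assimilation: /t͡ʃ/ → [d͡ʒ] after /ʎ/; /x/ → [ɣ] after /ɳ/; /ʃ/ → [ʒ] after /ɴ/; /c/ → [ɟ] after /w/. In each pair only voicing changes, matching the preceding consonant, while place and manner stay constant.
Nothing changes in [kemuɖɢɛɟɛ]: there the adjacent consonants already agree in voicing (/ɢ/ and /ɖ/ are both voiced), so this form is consistent with the same rule.
The rule targets /χ/ (voiceless uvular fricative), which sits after the trigger /n/ (voiced).
Changing only its voicing to voiced gives [ʁ] — the voiced uvular fricative.

[θʊɟonʁʊ]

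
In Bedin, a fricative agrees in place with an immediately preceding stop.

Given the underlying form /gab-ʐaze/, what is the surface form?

/ʐ/ is a voiced retroflex fricative. The preceding trigger /b/ is bilabial, so /ʐ/ must become bilabial as well.
The voiced bilabial fricative is [β], so /ʐ/ → [β].

[gabβaze]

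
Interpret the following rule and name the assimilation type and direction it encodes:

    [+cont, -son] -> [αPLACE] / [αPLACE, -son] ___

progressive place assimilation

The rule copies the place features (abbreviated [PLACE]) from the environment onto the target, so the assimilating feature is place.
The conditioning segment sits to the left of the focus bar, meaning the trigger precedes the segment that changes — progressive assimilation.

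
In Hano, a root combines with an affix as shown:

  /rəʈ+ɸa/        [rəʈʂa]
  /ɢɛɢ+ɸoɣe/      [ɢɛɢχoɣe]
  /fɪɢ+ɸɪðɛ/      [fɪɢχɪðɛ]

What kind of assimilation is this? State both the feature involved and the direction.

progressive place assimilation

Comparing underlying and surface forms, /ɸ/ → [ʂ] is the alternation; the neighbouring /ʈ/ is constant.
/ɸ/ is bilabial while /ʈ/ is retroflex; the output [ʂ] is retroflex, matching the trigger — so the feature that spreads is place.
Manner and voice are unchanged, so the assimilation is partial, not total.
The same holds elsewhere in the data: /ɸ/ → [χ] after /ɢ/ (bilabial → uvular, matching uvular) — only place changes, and always toward the preceding segment.
The trigger is the preceding segment, so the direction is progressive (perseverative).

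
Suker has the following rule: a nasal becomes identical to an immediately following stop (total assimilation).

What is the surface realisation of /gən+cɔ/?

/n/ is the segment targeted by the rule; it sits immediately before /c/, so it assimilates completely and surfaces as [c].

[gəccɔ]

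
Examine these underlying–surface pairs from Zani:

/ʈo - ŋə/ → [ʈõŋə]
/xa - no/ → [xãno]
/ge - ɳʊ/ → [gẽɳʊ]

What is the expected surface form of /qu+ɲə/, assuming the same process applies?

[qũɲə]

The data show regressive nasality assimilation (vowel nasalisation): /o/ → [õ] before /ŋ/; /a/ → [ã] before /n/; /e/ → [ẽ] before /ɳ/ — a vowel is nasalised by an immediately following nasal consonant.
The vowel /u/ is adjacent to the following nasal /ɲ/, so it acquires [+nasal] and surfaces as [ũ].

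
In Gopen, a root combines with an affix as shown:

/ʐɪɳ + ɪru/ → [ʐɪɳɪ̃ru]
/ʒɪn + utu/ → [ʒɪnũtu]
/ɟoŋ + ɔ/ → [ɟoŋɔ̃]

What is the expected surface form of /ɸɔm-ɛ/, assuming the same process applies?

[ɸɔmɛ̃]

The data show progressive nasality assimilation (vowel nasalisation): /ɪ/ → [ɪ̃] after /ɳ/; /u/ → [ũ] after /n/; /ɔ/ → [ɔ̃] after /ŋ/ — a vowel is nasalised by an immediately preceding nasal consonant.
The vowel /ɛ/ is adjacent to the preceding nasal /m/, so it acquires [+nasal] and surfaces as [ɛ̃].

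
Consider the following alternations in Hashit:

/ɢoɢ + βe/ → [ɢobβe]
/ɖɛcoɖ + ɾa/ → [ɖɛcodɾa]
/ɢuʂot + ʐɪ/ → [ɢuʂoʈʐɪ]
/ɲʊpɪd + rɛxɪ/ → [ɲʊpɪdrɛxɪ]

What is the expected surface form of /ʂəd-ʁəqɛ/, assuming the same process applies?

[ʂəɢʁəqɛ]

The data show regressive place assimilation: /ɢ/ → [b] before /β/; /ɖ/ → [d] before /ɾ/; /t/ → [ʈ] before /ʐ/. In each pair only place changes, matching the following consonant, while manner and voice stay constant.
No alternation appears in [ɲʊpɪdrɛxɪ]: there the adjacent consonants already agree in place (/d/ and /r/ are both alveolar), so this form is consistent with the same rule.
/d/ is a voiced alveolar stop. The following trigger /ʁ/ is uvular, so /d/ must become uvular as well.
Changing only its place to uvular gives [ɢ] — the voiced uvular stop.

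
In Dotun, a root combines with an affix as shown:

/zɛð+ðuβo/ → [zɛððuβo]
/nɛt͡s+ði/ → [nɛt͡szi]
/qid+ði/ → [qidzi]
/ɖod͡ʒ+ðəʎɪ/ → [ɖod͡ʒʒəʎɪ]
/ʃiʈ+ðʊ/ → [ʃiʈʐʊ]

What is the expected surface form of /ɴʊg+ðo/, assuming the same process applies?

[ɴʊgɣo]

The data show progressive place assimilation: /ð/ → [z] after /t͡s/; /ð/ → [z] after /d/; /ð/ → [ʒ] after /d͡ʒ/; /ð/ → [ʐ] after /ʈ/. In each pair only place changes, matching the preceding consonant, while manner and voice stay constant.
Nothing changes in [zɛððuβo]: there the adjacent consonants already agree in place (/ð/ and /ð/ are both dental), so this form is consistent with the same rule.
/ð/ is a voiced dental fricative. The preceding trigger /g/ is velar, so /ð/ must become velar as well.
The voiced velar fricative is [ɣ], so /ð/ → [ɣ].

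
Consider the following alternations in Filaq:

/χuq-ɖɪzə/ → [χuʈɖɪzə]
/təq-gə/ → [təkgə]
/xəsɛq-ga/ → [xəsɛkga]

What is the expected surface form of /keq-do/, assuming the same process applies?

[ketdo]

The data show regressive place assimilation: /q/ → [ʈ] before /ɖ/; /q/ → [k] before /g/. In each pair only place changes, matching the following consonant, while manner and voice stay constant.
The rule targets /q/ (voiceless uvular stop), which sits before the trigger /d/ (alveolar).
A voiceless alveolar stop is [t], so the surface segment is [t].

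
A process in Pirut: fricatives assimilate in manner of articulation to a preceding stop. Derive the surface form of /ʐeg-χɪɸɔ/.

The rule targets /χ/ (voiceless uvular fricative), which sits after the trigger /g/ (stop).
The voiceless uvular stop is [q], so /χ/ → [q].

[ʐegqɪɸɔ]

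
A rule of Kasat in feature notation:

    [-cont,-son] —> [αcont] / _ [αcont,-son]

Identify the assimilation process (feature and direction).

The shared variable α links the value of [cont] on the target to that of the neighbouring obstruent. [cont] distinguishes stops from fricatives — a manner-of-articulation feature — so this is manner assimilation.
The conditioning segment sits to the right of the focus bar, meaning the trigger follows the segment that changes — regressive assimilation.

regressive manner assimilation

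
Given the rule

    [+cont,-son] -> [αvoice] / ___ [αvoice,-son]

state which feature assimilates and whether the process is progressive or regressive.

regressive voicing assimilation

The rule copies [voice] from the environment onto the target, so the assimilating feature is voicing.
Since the environment is written after the underscore, the trigger follows the target; the direction is regressive.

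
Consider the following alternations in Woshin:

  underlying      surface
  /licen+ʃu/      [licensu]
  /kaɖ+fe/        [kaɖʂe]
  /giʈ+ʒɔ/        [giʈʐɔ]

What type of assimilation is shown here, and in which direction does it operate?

progressive place assimilation

Underlying /ʃ/ is realised as [s] next to /n/; /n/ itself does not change.
/ʃ/ is postalveolar while /n/ is alveolar; the output [s] is alveolar, matching the trigger — so the feature that spreads is place.
Manner and voice are unchanged, so the assimilation is partial, not total.
The other alternating forms pattern the same way: /f/ → [ʂ] after /ɖ/ (labiodental → retroflex, matching retroflex); /ʒ/ → [ʐ] after /ʈ/ (postalveolar → retroflex, matching retroflex) — only place changes, and always toward the preceding segment.
Since the segment that changes follows the conditioning segment, the assimilation is progressive.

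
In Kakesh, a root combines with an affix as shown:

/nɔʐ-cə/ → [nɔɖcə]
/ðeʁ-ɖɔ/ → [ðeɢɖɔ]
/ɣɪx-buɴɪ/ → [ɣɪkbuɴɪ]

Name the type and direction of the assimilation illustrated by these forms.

regressive manner assimilation

Comparing underlying and surface forms, /ʐ/ → [ɖ] is the alternation; the neighbouring /c/ is constant.
The change fricative → stop matches the manner of the following /c/, identifying this as manner assimilation.
Place and voice are unchanged, so the assimilation is partial, not total.
The other alternating forms pattern the same way: /ʁ/ → [ɢ] before /ɖ/ (fricative → stop, matching a stop); /x/ → [k] before /b/ (fricative → stop, matching a stop) — only manner changes, and always toward the following segment.
Since the segment that changes precedes the conditioning segment, the assimilation is regressive.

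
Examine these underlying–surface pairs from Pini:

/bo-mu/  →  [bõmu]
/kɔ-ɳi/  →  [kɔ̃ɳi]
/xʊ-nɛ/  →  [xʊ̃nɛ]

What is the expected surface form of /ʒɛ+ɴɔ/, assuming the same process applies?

The data show regressive nasality assimilation (vowel nasalisation): /o/ → [õ] before /m/; /ɔ/ → [ɔ̃] before /ɳ/; /ʊ/ → [ʊ̃] before /n/ — a vowel is nasalised by an immediately following nasal consonant.
/ɛ/ sits next to the nasal /ɴ/ and is therefore nasalised to [ɛ̃].

[ʒɛ̃ɴɔ]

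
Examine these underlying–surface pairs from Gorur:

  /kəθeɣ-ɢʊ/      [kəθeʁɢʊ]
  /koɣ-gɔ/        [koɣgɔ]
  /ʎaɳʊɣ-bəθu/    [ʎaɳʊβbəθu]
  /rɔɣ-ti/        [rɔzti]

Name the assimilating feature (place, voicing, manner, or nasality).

place

Comparing underlying and surface forms, /ɣ/ → [ʁ] is the alternation; the neighbouring /ɢ/ is constant.
/ɣ/ is velar while /ɢ/ is uvular; the output [ʁ] is uvular, matching the trigger — so the feature that spreads is place.
The same holds elsewhere in the data: /ɣ/ → [β] before /b/ (velar → bilabial, matching bilabial); /ɣ/ → [z] before /t/ (velar → alveolar, matching alveolar) — only place changes, and always toward the following segment.
Nothing changes in [koɣgɔ]: there the adjacent consonants already agree in place (/ɣ/ and /g/ are both velar), so this form is consistent with the same rule.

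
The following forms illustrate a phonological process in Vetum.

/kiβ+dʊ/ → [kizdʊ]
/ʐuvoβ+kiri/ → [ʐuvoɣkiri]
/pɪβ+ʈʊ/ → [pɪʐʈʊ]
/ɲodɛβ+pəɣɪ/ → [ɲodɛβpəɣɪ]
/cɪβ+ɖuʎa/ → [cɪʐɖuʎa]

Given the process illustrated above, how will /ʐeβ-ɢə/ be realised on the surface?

The data show regressive place assimilation: /β/ → [z] before /d/; /β/ → [ɣ] before /k/; /β/ → [ʐ] before /ʈ/; /β/ → [ʐ] before /ɖ/. In each pair only place changes, matching the following consonant, while manner and voice stay constant.
Nothing changes in [ɲodɛβpəɣɪ]: there the adjacent consonants already agree in place (/β/ and /p/ are both bilabial), so this form is consistent with the same rule.
/β/ is a voiced bilabial fricative. The following trigger /ɢ/ is uvular, so /β/ must become uvular as well.
The voiced uvular fricative is [ʁ], so /β/ → [ʁ].

[ʐeʁɢə]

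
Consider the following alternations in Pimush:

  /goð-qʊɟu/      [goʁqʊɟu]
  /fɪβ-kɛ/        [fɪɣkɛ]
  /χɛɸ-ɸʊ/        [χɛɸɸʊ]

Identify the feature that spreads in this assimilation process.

Underlying /ð/ is realised as [ʁ] next to /q/; /q/ itself does not change.
The change dental → uvular matches the place of the following /q/, identifying this as place assimilation.
The other alternating form patterns the same way: /β/ → [ɣ] before /k/ (bilabial → velar, matching velar) — only place changes, and always toward the following segment.
No alternation appears in [χɛɸɸʊ]: there the adjacent consonants already agree in place (/ɸ/ and /ɸ/ are both bilabial), so this form is consistent with the same rule.

place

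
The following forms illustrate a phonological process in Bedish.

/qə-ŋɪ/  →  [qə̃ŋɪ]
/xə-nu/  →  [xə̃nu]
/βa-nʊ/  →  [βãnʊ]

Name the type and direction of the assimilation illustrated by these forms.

regressive nasality assimilation (vowel nasalisation)

The vowel /ə/ surfaces as nasalised [ə̃] next to the following nasal /ŋ/ — it has acquired the [+nasal] feature of its neighbour.
Likewise in the remaining data: /ə/ → [ə̃] before /n/; /a/ → [ã] before /n/ — each time a vowel is nasalised next to a following nasal.
Because the conditioning nasal is to the right of the vowel that changes, the process is regressive (anticipatory).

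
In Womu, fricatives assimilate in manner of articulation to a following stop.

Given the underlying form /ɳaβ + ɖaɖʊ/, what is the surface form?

/β/ is a voiced bilabial fricative. The following trigger /ɖ/ is a stop, so /β/ must become a stop as well.
The voiced bilabial stop is [b], so /β/ → [b].

[ɳabɖaɖʊ]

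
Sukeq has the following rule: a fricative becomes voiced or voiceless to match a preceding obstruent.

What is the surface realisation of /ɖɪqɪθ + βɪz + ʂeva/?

The rule targets /β/ (voiced bilabial fricative), which sits after the trigger /θ/ (voiceless).
A voiceless bilabial fricative is [ɸ], so the surface segment is [ɸ].
At the second juncture, /ʂ/ likewise becomes [ʐ] adjacent to /z/.

[ɖɪqɪθɸɪzʐeva]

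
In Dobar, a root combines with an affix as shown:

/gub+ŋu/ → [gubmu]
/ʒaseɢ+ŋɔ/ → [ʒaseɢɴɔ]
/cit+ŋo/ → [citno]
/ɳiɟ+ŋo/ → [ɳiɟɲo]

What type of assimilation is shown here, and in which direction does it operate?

progressive place assimilation

Comparing underlying and surface forms, /ŋ/ → [m] is the alternation; the neighbouring /b/ is constant.
/ŋ/ is velar while /b/ is bilabial; the output [m] is bilabial, matching the trigger — so the feature that spreads is place.
Manner and voice are unchanged, so the assimilation is partial, not total.
The other alternating forms pattern the same way: /ŋ/ → [ɴ] after /ɢ/ (velar → uvular, matching uvular); /ŋ/ → [n] after /t/ (velar → alveolar, matching alveolar); /ŋ/ → [ɲ] after /ɟ/ (velar → palatal, matching palatal) — only place changes, and always toward the preceding segment.
The trigger is the preceding segment, so the direction is progressive (perseverative).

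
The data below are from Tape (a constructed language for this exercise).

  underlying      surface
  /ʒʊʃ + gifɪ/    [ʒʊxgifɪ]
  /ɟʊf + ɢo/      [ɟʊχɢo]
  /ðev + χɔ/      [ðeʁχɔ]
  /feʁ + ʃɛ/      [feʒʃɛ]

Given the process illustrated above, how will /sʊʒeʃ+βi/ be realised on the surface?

The data show regressive place assimilation: /ʃ/ → [x] before /g/; /f/ → [χ] before /ɢ/; /v/ → [ʁ] before /χ/; /ʁ/ → [ʒ] before /ʃ/. In each pair only place changes, matching the following consonant, while manner and voice stay constant.
The rule targets /ʃ/ (voiceless postalveolar fricative), which sits before the trigger /β/ (bilabial).
The voiceless bilabial fricative is [ɸ], so /ʃ/ → [ɸ].

[sʊʒeɸβi]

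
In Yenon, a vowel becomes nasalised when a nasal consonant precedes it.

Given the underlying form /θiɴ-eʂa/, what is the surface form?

The vowel /e/ is adjacent to the preceding nasal /ɴ/, so it acquires [+nasal] and surfaces as [ẽ].

[θiɴẽʂa]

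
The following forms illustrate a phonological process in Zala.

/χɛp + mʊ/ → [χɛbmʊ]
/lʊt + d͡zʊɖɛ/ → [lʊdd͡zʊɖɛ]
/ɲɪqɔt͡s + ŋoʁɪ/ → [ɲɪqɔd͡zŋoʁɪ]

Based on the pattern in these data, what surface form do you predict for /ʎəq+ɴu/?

[ʎəɢɴu]

The data show regressive voicing assimilation: /p/ → [b] before /m/; /t/ → [d] before /d͡z/; /t͡s/ → [d͡z] before /ŋ/. In each pair only voicing changes, matching the following consonant, while place and manner stay constant.
/q/ is a voiceless uvular stop. The following trigger /ɴ/ is voiced, so /q/ must become voiced as well.
Changing only its voicing to voiced gives [ɢ] — the voiced uvular stop.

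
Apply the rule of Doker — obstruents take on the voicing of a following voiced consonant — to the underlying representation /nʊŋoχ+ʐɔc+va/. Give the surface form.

The rule targets /χ/ (voiceless uvular fricative), which sits before the trigger /ʐ/ (voiced).
Changing only its voicing to voiced gives [ʁ] — the voiced uvular fricative.
At the second juncture, /c/ likewise becomes [ɟ] adjacent to /v/.

[nʊŋoʁʐɔɟva]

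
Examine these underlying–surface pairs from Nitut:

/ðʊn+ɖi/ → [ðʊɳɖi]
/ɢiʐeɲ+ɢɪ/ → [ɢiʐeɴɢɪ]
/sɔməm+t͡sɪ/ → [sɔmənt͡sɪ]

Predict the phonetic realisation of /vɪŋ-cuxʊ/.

[vɪɲcuxʊ]

The data show regressive place assimilation: /n/ → [ɳ] before /ɖ/; /ɲ/ → [ɴ] before /ɢ/; /m/ → [n] before /t͡s/. In each pair only place changes, matching the following consonant, while manner and voice stay constant.
/ŋ/ is a voiced velar nasal. The following trigger /c/ is palatal, so /ŋ/ must become palatal as well.
The voiced palatal nasal is [ɲ], so /ŋ/ → [ɲ].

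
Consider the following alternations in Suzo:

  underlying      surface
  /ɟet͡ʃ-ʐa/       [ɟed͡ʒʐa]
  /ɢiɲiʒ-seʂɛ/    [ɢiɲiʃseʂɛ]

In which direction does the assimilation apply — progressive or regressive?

The segment that alternates is /t͡ʃ/, which surfaces as [d͡ʒ] when adjacent to /ʐ/.
/t͡ʃ/ is voiceless while /ʐ/ is voiced; the output [d͡ʒ] is voiced, matching the trigger — so the feature that spreads is voicing.
The other alternating form patterns the same way: /ʒ/ → [ʃ] before /s/ (voiced → voiceless, matching voiceless) — only voicing changes, and always toward the following segment.
The trigger is the following segment, so the direction is regressive (anticipatory).

regressive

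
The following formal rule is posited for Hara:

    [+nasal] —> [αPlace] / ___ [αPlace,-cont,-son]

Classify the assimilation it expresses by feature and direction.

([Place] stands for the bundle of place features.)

regressive place assimilation

The shared variable α links the value of the place features (abbreviated [Place]) on the target to the same value on the neighbouring segment, so place is the feature that assimilates.
Since the environment is written after the underscore, the trigger follows the target; the direction is regressive.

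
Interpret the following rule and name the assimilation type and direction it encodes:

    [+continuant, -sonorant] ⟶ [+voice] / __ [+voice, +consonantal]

regressive voicing assimilation

The structural change is [+voice], and the conditioning segment [+voice, +consonantal] (a voiced consonant) is itself voiced, so the target comes to share the voicing of its neighbour — voicing assimilation.
Since the environment is written after the underscore, the trigger follows the target; the direction is regressive.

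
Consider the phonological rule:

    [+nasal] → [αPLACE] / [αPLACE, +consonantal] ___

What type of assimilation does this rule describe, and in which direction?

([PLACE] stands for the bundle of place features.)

progressive place assimilation

The rule copies the place features (abbreviated [PLACE]) from the environment onto the target, so the assimilating feature is place.
Since the environment is written before the underscore, the trigger precedes the target; the direction is progressive.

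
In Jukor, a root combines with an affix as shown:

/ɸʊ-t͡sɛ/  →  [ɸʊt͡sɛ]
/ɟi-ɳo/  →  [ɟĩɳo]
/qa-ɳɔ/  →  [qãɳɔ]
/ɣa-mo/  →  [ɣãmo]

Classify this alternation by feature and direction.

The vowel /i/ surfaces as nasalised [ĩ] next to the following nasal /ɳ/ — it has acquired the [+nasal] feature of its neighbour.
Likewise in the remaining data: /a/ → [ã] before /ɳ/; /a/ → [ã] before /m/ — each time a vowel is nasalised next to a following nasal.
No change occurs in [ɸʊt͡sɛ] because the vowel at the boundary is adjacent to an oral consonant, not a nasal (/ʊ/ next to /t͡s/).
Because the conditioning nasal is to the right of the vowel that changes, the process is regressive (anticipatory).

regressive nasality assimilation (vowel nasalisation)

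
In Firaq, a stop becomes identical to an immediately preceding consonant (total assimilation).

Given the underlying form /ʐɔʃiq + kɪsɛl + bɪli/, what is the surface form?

[ʐɔʃiqqɪsɛllɪli]

/k/ is the segment targeted by the rule; it sits immediately after /q/, so it assimilates completely and surfaces as [q].
The same rule applies at the second boundary: /b/ → [l] next to /l/.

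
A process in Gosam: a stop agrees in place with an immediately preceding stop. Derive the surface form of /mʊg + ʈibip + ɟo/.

/ʈ/ is a voiceless retroflex stop. The preceding trigger /g/ is velar, so /ʈ/ must become velar as well.
Changing only its place to velar gives [k] — the voiceless velar stop.
The same rule applies at the second boundary: /ɟ/ → [b] next to /p/.

[mʊgkibipbo]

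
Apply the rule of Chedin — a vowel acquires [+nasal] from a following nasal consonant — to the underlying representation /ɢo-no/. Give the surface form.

[ɢõno]

/o/ sits next to the nasal /n/ and is therefore nasalised to [õ].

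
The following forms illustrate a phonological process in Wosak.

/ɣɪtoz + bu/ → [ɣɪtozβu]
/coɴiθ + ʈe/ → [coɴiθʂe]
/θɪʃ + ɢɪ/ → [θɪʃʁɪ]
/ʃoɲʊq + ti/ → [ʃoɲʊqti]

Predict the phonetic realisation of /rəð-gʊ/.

The data show progressive manner assimilation: /b/ → [β] after /z/; /ʈ/ → [ʂ] after /θ/; /ɢ/ → [ʁ] after /ʃ/. In each pair only manner changes, matching the preceding consonant, while place and voice stay constant.
Nothing changes in [ʃoɲʊqti]: there the adjacent consonants already agree in manner (/t/ and /q/ are both stops), so this form is consistent with the same rule.
/g/ is a voiced velar stop. The preceding trigger /ð/ is a fricative, so /g/ must become a fricative as well.
The voiced velar fricative is [ɣ], so /g/ → [ɣ].

[rəðɣʊ]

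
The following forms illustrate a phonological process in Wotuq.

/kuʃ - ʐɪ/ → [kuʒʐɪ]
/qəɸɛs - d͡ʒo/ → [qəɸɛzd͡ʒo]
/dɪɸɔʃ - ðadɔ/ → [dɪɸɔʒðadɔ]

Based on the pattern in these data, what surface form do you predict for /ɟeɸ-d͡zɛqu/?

[ɟeβd͡zɛqu]

The data show regressive voicing assimilation: /ʃ/ → [ʒ] before /ʐ/; /s/ → [z] before /d͡ʒ/; /ʃ/ → [ʒ] before /ð/. In each pair only voicing changes, matching the following consonant, while place and manner stay constant.
The rule targets /ɸ/ (voiceless bilabial fricative), which sits before the trigger /d͡z/ (voiced).
Changing only its voicing to voiced gives [β] — the voiced bilabial fricative.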